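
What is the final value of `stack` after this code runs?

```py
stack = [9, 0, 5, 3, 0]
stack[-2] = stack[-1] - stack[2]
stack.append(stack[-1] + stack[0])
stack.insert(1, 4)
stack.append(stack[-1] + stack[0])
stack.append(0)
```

stack[-2] = stack[-1]-stack[2] = 0-5 = -5 → [9, 0, 5, -5, 0]
append stack[-1]+stack[0] = 0+9 = 9 → [9, 0, 5, -5, 0, 9]
insert 4 at 1 → [9, 4, 0, 5, -5, 0, 9]
append stack[-1]+stack[0] = 9+9 = 18 → [9, 4, 0, 5, -5, 0, 9, 18]
append 0 → [9, 4, 0, 5, -5, 0, 9, 18, 0]

[9, 4, 0, 5, -5, 0, 9, 18, 0]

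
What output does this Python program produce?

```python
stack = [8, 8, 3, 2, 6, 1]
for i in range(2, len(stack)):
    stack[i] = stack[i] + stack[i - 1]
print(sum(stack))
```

79

i=2: stack[2] = 3+8 = 11 → [8, 8, 11, 2, 6, 1]
i=3: stack[3] = 2+11 = 13 → [8, 8, 11, 13, 6, 1]
i=4: stack[4] = 6+13 = 19 → [8, 8, 11, 13, 19, 1]
i=5: stack[5] = 1+19 = 20 → [8, 8, 11, 13, 19, 20]
sum = 79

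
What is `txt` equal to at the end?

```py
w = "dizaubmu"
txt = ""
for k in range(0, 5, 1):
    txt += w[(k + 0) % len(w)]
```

k=0: add w[0]='d' → 'd'
k=1: add w[1]='i' → 'di'
k=2: add w[2]='z' → 'diz'
k=3: add w[3]='a' → 'diza'
k=4: add w[4]='u' → 'dizau'

'dizau'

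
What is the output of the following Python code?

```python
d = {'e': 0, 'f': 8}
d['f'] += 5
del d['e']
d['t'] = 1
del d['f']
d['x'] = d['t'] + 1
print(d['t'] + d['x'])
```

3

d['f'] = 8+5 = 13 → {'e': 0, 'f': 13}
del 'e' → {'f': 13}
d['t'] = 1 → {'f': 13, 't': 1}
del 'f' → {'t': 1}
d['x'] = d['t']+1 = 2 → {'t': 1, 'x': 2}
d['t']+d['x'] = 1+2 = 3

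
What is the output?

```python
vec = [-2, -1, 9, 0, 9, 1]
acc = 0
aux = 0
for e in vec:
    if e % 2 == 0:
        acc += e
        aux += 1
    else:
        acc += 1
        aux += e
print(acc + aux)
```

e=-2: even, acc = 0+(-2) = -2; aux=1
e=-1: not even, acc = (-2)+1 = -1; aux=0
e=9: not even, acc = (-1)+1 = 0; aux=9
e=0: even, acc = 0+0 = 0; aux=10
e=9: not even, acc = 0+1 = 1; aux=19
e=1: not even, acc = 1+1 = 2; aux=20
acc+aux = 2+20 = 22

22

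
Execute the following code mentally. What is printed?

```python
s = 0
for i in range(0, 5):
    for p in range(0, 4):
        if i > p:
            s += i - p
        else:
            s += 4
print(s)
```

i=0,p=0: not 0>0, s = 0+4 = 4
i=0,p=1: not 0>1, s = 4+4 = 8
i=0,p=2: not 0>2, s = 8+4 = 12
i=0,p=3: not 0>3, s = 12+4 = 16
i=1,p=0: 1>0, s = 16+1 = 17
i=1,p=1: not 1>1, s = 17+4 = 21
i=1,p=2: not 1>2, s = 21+4 = 25
i=1,p=3: not 1>3, s = 25+4 = 29
i=2,p=0: 2>0, s = 29+2 = 31
i=2,p=1: 2>1, s = 31+1 = 32
i=2,p=2: not 2>2, s = 32+4 = 36
i=2,p=3: not 2>3, s = 36+4 = 40
i=3,p=0: 3>0, s = 40+3 = 43
i=3,p=1: 3>1, s = 43+2 = 45
i=3,p=2: 3>2, s = 45+1 = 46
i=3,p=3: not 3>3, s = 46+4 = 50
i=4,p=0: 4>0, s = 50+4 = 54
i=4,p=1: 4>1, s = 54+3 = 57
i=4,p=2: 4>2, s = 57+2 = 59
i=4,p=3: 4>3, s = 59+1 = 60

60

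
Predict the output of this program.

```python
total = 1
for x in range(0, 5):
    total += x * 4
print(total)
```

41

x=0: total = 1+0*4 = 1
x=1: total = 1+1*4 = 5
x=2: total = 5+2*4 = 13
x=3: total = 13+3*4 = 25
x=4: total = 25+4*4 = 41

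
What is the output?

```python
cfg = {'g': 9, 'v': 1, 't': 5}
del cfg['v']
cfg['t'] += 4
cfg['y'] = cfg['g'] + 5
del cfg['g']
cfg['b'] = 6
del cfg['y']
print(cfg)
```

del 'v' → {'g': 9, 't': 5}
cfg['t'] = 5+4 = 9 → {'g': 9, 't': 9}
cfg['y'] = cfg['g']+5 = 14 → {'g': 9, 't': 9, 'y': 14}
del 'g' → {'t': 9, 'y': 14}
cfg['b'] = 6 → {'t': 9, 'y': 14, 'b': 6}
del 'y' → {'t': 9, 'b': 6}

{'t': 9, 'b': 6}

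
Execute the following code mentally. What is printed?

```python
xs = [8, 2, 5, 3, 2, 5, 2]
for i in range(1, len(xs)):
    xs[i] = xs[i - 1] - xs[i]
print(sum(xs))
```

-11

i=1: xs[1] = 8-2 = 6 → [8, 6, 5, 3, 2, 5, 2]
i=2: xs[2] = 6-5 = 1 → [8, 6, 1, 3, 2, 5, 2]
i=3: xs[3] = 1-3 = -2 → [8, 6, 1, -2, 2, 5, 2]
i=4: xs[4] = (-2)-2 = -4 → [8, 6, 1, -2, -4, 5, 2]
i=5: xs[5] = (-4)-5 = -9 → [8, 6, 1, -2, -4, -9, 2]
i=6: xs[6] = (-9)-2 = -11 → [8, 6, 1, -2, -4, -9, -11]
sum = -11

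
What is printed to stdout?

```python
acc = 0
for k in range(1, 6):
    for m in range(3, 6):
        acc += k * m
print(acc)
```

180

k=1,m=3: acc = 0+3 = 3
k=1,m=4: acc = 3+4 = 7
k=1,m=5: acc = 7+5 = 12
k=2,m=3: acc = 12+6 = 18
k=2,m=4: acc = 18+8 = 26
k=2,m=5: acc = 26+10 = 36
k=3,m=3: acc = 36+9 = 45
k=3,m=4: acc = 45+12 = 57
k=3,m=5: acc = 57+15 = 72
k=4,m=3: acc = 72+12 = 84
k=4,m=4: acc = 84+16 = 100
k=4,m=5: acc = 100+20 = 120
k=5,m=3: acc = 120+15 = 135
k=5,m=4: acc = 135+20 = 155
k=5,m=5: acc = 155+25 = 180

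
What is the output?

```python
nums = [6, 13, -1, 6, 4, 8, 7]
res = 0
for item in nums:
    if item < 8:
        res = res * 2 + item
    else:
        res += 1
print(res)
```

item=6: <8, res = 0*2+6 = 6
item=13: not <8, res = 6+1 = 7
item=-1: <8, res = 7*2+(-1) = 13
item=6: <8, res = 13*2+6 = 32
item=4: <8, res = 32*2+4 = 68
item=8: not <8, res = 68+1 = 69
item=7: <8, res = 69*2+7 = 145

145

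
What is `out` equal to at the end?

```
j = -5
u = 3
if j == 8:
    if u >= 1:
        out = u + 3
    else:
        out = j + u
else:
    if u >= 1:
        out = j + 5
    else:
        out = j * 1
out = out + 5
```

5

j=-5, u=3
j == 8 is False; u >= 1 is True
→ out = j + 5 = 0
out = 0+5 = 5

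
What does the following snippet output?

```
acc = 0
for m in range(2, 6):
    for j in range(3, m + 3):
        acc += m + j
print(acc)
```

116

m=2,j=3: acc = 0+5 = 5
m=2,j=4: acc = 5+6 = 11
m=3,j=3: acc = 11+6 = 17
m=3,j=4: acc = 17+7 = 24
m=3,j=5: acc = 24+8 = 32
m=4,j=3: acc = 32+7 = 39
m=4,j=4: acc = 39+8 = 47
m=4,j=5: acc = 47+9 = 56
m=4,j=6: acc = 56+10 = 66
m=5,j=3: acc = 66+8 = 74
m=5,j=4: acc = 74+9 = 83
m=5,j=5: acc = 83+10 = 93
m=5,j=6: acc = 93+11 = 104
m=5,j=7: acc = 104+12 = 116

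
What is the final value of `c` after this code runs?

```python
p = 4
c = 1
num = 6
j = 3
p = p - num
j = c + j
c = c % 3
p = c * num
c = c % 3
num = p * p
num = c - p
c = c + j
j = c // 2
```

p = 4-6 = -2
j = 1+3 = 4
c = 1%3 = 1
p = 1*6 = 6
c = 1%3 = 1
num = 6*6 = 36
num = 1-6 = -5
c = 1+4 = 5
j = 5//2 = 2

5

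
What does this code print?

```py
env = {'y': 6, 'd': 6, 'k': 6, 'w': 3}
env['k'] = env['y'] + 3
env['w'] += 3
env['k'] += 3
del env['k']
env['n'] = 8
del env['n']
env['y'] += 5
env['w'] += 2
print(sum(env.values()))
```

env['k'] = env['y']+3 = 9 → {'y': 6, 'd': 6, 'k': 9, 'w': 3}
env['w'] = 3+3 = 6 → {'y': 6, 'd': 6, 'k': 9, 'w': 6}
env['k'] = 9+3 = 12 → {'y': 6, 'd': 6, 'k': 12, 'w': 6}
del 'k' → {'y': 6, 'd': 6, 'w': 6}
env['n'] = 8 → {'y': 6, 'd': 6, 'w': 6, 'n': 8}
del 'n' → {'y': 6, 'd': 6, 'w': 6}
env['y'] = 6+5 = 11 → {'y': 11, 'd': 6, 'w': 6}
env['w'] = 6+2 = 8 → {'y': 11, 'd': 6, 'w': 8}
sum of values = 25

25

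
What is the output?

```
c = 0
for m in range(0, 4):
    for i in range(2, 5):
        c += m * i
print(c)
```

54

m=0,i=2: c = 0+0 = 0
m=0,i=3: c = 0+0 = 0
m=0,i=4: c = 0+0 = 0
m=1,i=2: c = 0+2 = 2
m=1,i=3: c = 2+3 = 5
m=1,i=4: c = 5+4 = 9
m=2,i=2: c = 9+4 = 13
m=2,i=3: c = 13+6 = 19
m=2,i=4: c = 19+8 = 27
m=3,i=2: c = 27+6 = 33
m=3,i=3: c = 33+9 = 42
m=3,i=4: c = 42+12 = 54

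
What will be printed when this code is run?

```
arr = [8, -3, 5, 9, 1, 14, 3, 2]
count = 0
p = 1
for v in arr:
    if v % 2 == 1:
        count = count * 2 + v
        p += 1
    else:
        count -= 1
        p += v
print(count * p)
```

v=8: not odd, count = 0-1 = -1; p=9
v=-3: odd, count = (-1)*2+(-3) = -5; p=10
v=5: odd, count = (-5)*2+5 = -5; p=11
v=9: odd, count = (-5)*2+9 = -1; p=12
v=1: odd, count = (-1)*2+1 = -1; p=13
v=14: not odd, count = (-1)-1 = -2; p=27
v=3: odd, count = (-2)*2+3 = -1; p=28
v=2: not odd, count = (-1)-1 = -2; p=30
count*p = (-2)*30 = -60

-60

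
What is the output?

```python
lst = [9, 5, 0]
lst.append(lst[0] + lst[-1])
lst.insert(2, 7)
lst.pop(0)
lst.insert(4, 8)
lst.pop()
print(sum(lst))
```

21

append lst[0]+lst[-1] = 9+0 = 9 → [9, 5, 0, 9]
insert 7 at 2 → [9, 5, 7, 0, 9]
pop(0) removes 9 → [5, 7, 0, 9]
insert 8 at 4 → [5, 7, 0, 9, 8]
pop() removes 8 → [5, 7, 0, 9]
sum = 21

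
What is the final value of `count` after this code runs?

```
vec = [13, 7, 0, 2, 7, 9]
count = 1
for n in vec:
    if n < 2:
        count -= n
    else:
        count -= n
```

-37

n=13: not <2, count = 1-13 = -12
n=7: not <2, count = (-12)-7 = -19
n=0: <2, count = (-19)-0 = -19
n=2: not <2, count = (-19)-2 = -21
n=7: not <2, count = (-21)-7 = -28
n=9: not <2, count = (-28)-9 = -37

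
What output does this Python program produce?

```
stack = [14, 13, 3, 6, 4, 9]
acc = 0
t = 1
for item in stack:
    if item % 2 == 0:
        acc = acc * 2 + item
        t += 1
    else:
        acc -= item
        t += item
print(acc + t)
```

item=14: even, acc = 0*2+14 = 14; t=2
item=13: not even, acc = 14-13 = 1; t=15
item=3: not even, acc = 1-3 = -2; t=18
item=6: even, acc = (-2)*2+6 = 2; t=19
item=4: even, acc = 2*2+4 = 8; t=20
item=9: not even, acc = 8-9 = -1; t=29
acc+t = (-1)+29 = 28

28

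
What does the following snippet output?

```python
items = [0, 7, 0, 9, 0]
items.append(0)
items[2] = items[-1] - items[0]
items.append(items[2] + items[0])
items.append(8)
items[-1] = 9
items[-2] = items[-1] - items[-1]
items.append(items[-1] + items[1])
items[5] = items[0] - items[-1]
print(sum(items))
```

25

append 0 → [0, 7, 0, 9, 0, 0]
items[2] = items[-1]-items[0] = 0-0 = 0 → [0, 7, 0, 9, 0, 0]
append items[2]+items[0] = 0+0 = 0 → [0, 7, 0, 9, 0, 0, 0]
append 8 → [0, 7, 0, 9, 0, 0, 0, 8]
items[-1] = 9 → [0, 7, 0, 9, 0, 0, 0, 9]
items[-2] = items[-1]-items[-1] = 9-9 = 0 → [0, 7, 0, 9, 0, 0, 0, 9]
append items[-1]+items[1] = 9+7 = 16 → [0, 7, 0, 9, 0, 0, 0, 9, 16]
items[5] = items[0]-items[-1] = 0-16 = -16 → [0, 7, 0, 9, 0, -16, 0, 9, 16]
sum = 25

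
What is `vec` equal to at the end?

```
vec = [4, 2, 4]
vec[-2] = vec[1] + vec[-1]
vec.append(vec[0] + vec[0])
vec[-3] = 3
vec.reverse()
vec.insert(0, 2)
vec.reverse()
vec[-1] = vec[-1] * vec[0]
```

[4, 3, 4, 8, 8]

vec[-2] = vec[1]+vec[-1] = 2+4 = 6 → [4, 6, 4]
append vec[0]+vec[0] = 4+4 = 8 → [4, 6, 4, 8]
vec[-3] = 3 → [4, 3, 4, 8]
reverse → [8, 4, 3, 4]
insert 2 at 0 → [2, 8, 4, 3, 4]
reverse → [4, 3, 4, 8, 2]
vec[-1] = vec[-1]*vec[0] = 2*4 = 8 → [4, 3, 4, 8, 8]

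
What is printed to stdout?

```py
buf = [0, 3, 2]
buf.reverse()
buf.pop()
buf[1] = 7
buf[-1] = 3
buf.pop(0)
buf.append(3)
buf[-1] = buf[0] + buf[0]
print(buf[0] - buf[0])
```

reverse → [2, 3, 0]
pop() removes 0 → [2, 3]
buf[1] = 7 → [2, 7]
buf[-1] = 3 → [2, 3]
pop(0) removes 2 → [3]
append 3 → [3, 3]
buf[-1] = buf[0]+buf[0] = 3+3 = 6 → [3, 6]
buf[0]-buf[0] = 3-3 = 0

0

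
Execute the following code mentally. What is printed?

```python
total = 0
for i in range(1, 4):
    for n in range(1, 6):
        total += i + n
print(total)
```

i=1,n=1: total = 0+2 = 2
i=1,n=2: total = 2+3 = 5
i=1,n=3: total = 5+4 = 9
i=1,n=4: total = 9+5 = 14
i=1,n=5: total = 14+6 = 20
i=2,n=1: total = 20+3 = 23
i=2,n=2: total = 23+4 = 27
i=2,n=3: total = 27+5 = 32
i=2,n=4: total = 32+6 = 38
i=2,n=5: total = 38+7 = 45
i=3,n=1: total = 45+4 = 49
i=3,n=2: total = 49+5 = 54
i=3,n=3: total = 54+6 = 60
i=3,n=4: total = 60+7 = 67
i=3,n=5: total = 67+8 = 75

75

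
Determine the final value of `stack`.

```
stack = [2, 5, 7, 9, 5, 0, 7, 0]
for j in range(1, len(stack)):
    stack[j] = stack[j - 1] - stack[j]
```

[2, -3, -10, -19, -24, -24, -31, -31]

j=1: stack[1] = 2-5 = -3 → [2, -3, 7, 9, 5, 0, 7, 0]
j=2: stack[2] = (-3)-7 = -10 → [2, -3, -10, 9, 5, 0, 7, 0]
j=3: stack[3] = (-10)-9 = -19 → [2, -3, -10, -19, 5, 0, 7, 0]
j=4: stack[4] = (-19)-5 = -24 → [2, -3, -10, -19, -24, 0, 7, 0]
j=5: stack[5] = (-24)-0 = -24 → [2, -3, -10, -19, -24, -24, 7, 0]
j=6: stack[6] = (-24)-7 = -31 → [2, -3, -10, -19, -24, -24, -31, 0]
j=7: stack[7] = (-31)-0 = -31 → [2, -3, -10, -19, -24, -24, -31, -31]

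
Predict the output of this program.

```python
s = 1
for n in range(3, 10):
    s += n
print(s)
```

n=3: s = 1+3 = 4
n=4: s = 4+4 = 8
n=5: s = 8+5 = 13
n=6: s = 13+6 = 19
n=7: s = 19+7 = 26
n=8: s = 26+8 = 34
n=9: s = 34+9 = 43

43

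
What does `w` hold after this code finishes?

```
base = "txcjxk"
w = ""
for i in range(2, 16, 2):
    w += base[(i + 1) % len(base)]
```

i=2: add base[3]='j' → 'j'
i=4: add base[5]='k' → 'jk'
i=6: add base[1]='x' → 'jkx'
i=8: add base[3]='j' → 'jkxj'
i=10: add base[5]='k' → 'jkxjk'
i=12: add base[1]='x' → 'jkxjkx'
i=14: add base[3]='j' → 'jkxjkxj'

'jkxjkxj'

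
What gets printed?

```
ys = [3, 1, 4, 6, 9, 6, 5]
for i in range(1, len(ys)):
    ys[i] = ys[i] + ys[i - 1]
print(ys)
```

i=1: ys[1] = 1+3 = 4 → [3, 4, 4, 6, 9, 6, 5]
i=2: ys[2] = 4+4 = 8 → [3, 4, 8, 6, 9, 6, 5]
i=3: ys[3] = 6+8 = 14 → [3, 4, 8, 14, 9, 6, 5]
i=4: ys[4] = 9+14 = 23 → [3, 4, 8, 14, 23, 6, 5]
i=5: ys[5] = 6+23 = 29 → [3, 4, 8, 14, 23, 29, 5]
i=6: ys[6] = 5+29 = 34 → [3, 4, 8, 14, 23, 29, 34]

[3, 4, 8, 14, 23, 29, 34]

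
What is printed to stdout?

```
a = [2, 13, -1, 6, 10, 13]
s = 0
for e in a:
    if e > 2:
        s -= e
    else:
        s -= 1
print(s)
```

-44

e=2: not >2, s = 0-1 = -1
e=13: >2, s = (-1)-13 = -14
e=-1: not >2, s = (-14)-1 = -15
e=6: >2, s = (-15)-6 = -21
e=10: >2, s = (-21)-10 = -31
e=13: >2, s = (-31)-13 = -44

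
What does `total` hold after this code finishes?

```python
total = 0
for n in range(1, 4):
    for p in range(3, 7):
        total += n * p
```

n=1,p=3: total = 0+3 = 3
n=1,p=4: total = 3+4 = 7
n=1,p=5: total = 7+5 = 12
n=1,p=6: total = 12+6 = 18
n=2,p=3: total = 18+6 = 24
n=2,p=4: total = 24+8 = 32
n=2,p=5: total = 32+10 = 42
n=2,p=6: total = 42+12 = 54
n=3,p=3: total = 54+9 = 63
n=3,p=4: total = 63+12 = 75
n=3,p=5: total = 75+15 = 90
n=3,p=6: total = 90+18 = 108

108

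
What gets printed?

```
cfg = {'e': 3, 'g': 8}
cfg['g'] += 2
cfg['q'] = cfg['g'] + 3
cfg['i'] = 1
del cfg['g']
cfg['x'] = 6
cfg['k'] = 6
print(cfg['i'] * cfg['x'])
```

6

cfg['g'] = 8+2 = 10 → {'e': 3, 'g': 10}
cfg['q'] = cfg['g']+3 = 13 → {'e': 3, 'g': 10, 'q': 13}
cfg['i'] = 1 → {'e': 3, 'g': 10, 'q': 13, 'i': 1}
del 'g' → {'e': 3, 'q': 13, 'i': 1}
cfg['x'] = 6 → {'e': 3, 'q': 13, 'i': 1, 'x': 6}
cfg['k'] = 6 → {'e': 3, 'q': 13, 'i': 1, 'x': 6, 'k': 6}
cfg['i']*cfg['x'] = 1*6 = 6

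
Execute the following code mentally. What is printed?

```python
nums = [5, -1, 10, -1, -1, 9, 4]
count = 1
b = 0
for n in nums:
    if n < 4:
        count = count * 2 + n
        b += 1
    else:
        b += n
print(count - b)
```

n=5: not <4; b=5
n=-1: <4, count = 1*2+(-1) = 1; b=6
n=10: not <4; b=16
n=-1: <4, count = 1*2+(-1) = 1; b=17
n=-1: <4, count = 1*2+(-1) = 1; b=18
n=9: not <4; b=27
n=4: not <4; b=31
count-b = 1-31 = -30

-30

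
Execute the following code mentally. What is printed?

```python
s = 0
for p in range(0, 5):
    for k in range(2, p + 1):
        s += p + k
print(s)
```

p=2,k=2: s = 0+4 = 4
p=3,k=2: s = 4+5 = 9
p=3,k=3: s = 9+6 = 15
p=4,k=2: s = 15+6 = 21
p=4,k=3: s = 21+7 = 28
p=4,k=4: s = 28+8 = 36

36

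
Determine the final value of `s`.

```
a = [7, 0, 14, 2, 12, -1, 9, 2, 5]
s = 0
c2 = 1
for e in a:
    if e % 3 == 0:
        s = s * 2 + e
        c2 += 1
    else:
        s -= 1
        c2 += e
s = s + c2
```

e=7: not %3==0, s = 0-1 = -1; c2=8
e=0: %3==0, s = (-1)*2+0 = -2; c2=9
e=14: not %3==0, s = (-2)-1 = -3; c2=23
e=2: not %3==0, s = (-3)-1 = -4; c2=25
e=12: %3==0, s = (-4)*2+12 = 4; c2=26
e=-1: not %3==0, s = 4-1 = 3; c2=25
e=9: %3==0, s = 3*2+9 = 15; c2=26
e=2: not %3==0, s = 15-1 = 14; c2=28
e=5: not %3==0, s = 14-1 = 13; c2=33
s+c2 = 13+33 = 46

46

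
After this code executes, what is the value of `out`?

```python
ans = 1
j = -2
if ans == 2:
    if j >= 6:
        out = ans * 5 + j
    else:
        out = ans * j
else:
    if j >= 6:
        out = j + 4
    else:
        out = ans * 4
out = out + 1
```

ans=1, j=-2
ans == 2 is False; j >= 6 is False
→ out = ans * 4 = 4
out = 4+1 = 5

5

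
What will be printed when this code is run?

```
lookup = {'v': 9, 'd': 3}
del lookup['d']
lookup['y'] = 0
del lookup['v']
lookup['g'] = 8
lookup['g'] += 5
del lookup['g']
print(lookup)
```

del 'd' → {'v': 9}
lookup['y'] = 0 → {'v': 9, 'y': 0}
del 'v' → {'y': 0}
lookup['g'] = 8 → {'y': 0, 'g': 8}
lookup['g'] = 8+5 = 13 → {'y': 0, 'g': 13}
del 'g' → {'y': 0}

{'y': 0}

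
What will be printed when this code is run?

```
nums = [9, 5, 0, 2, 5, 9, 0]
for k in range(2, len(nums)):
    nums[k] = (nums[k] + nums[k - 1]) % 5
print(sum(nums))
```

20

k=2: nums[2] = (0+5)%5 = 0 → [9, 5, 0, 2, 5, 9, 0]
k=3: nums[3] = (2+0)%5 = 2 → [9, 5, 0, 2, 5, 9, 0]
k=4: nums[4] = (5+2)%5 = 2 → [9, 5, 0, 2, 2, 9, 0]
k=5: nums[5] = (9+2)%5 = 1 → [9, 5, 0, 2, 2, 1, 0]
k=6: nums[6] = (0+1)%5 = 1 → [9, 5, 0, 2, 2, 1, 1]
sum = 20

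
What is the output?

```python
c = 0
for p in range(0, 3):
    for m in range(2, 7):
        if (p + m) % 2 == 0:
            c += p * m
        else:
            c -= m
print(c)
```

4

p=0,m=2: even sum, c = 0+0 = 0
p=0,m=3: odd sum, c = 0-3 = -3
p=0,m=4: even sum, c = (-3)+0 = -3
p=0,m=5: odd sum, c = (-3)-5 = -8
p=0,m=6: even sum, c = (-8)+0 = -8
p=1,m=2: odd sum, c = (-8)-2 = -10
p=1,m=3: even sum, c = (-10)+3 = -7
p=1,m=4: odd sum, c = (-7)-4 = -11
p=1,m=5: even sum, c = (-11)+5 = -6
p=1,m=6: odd sum, c = (-6)-6 = -12
p=2,m=2: even sum, c = (-12)+4 = -8
p=2,m=3: odd sum, c = (-8)-3 = -11
p=2,m=4: even sum, c = (-11)+8 = -3
p=2,m=5: odd sum, c = (-3)-5 = -8
p=2,m=6: even sum, c = (-8)+12 = 4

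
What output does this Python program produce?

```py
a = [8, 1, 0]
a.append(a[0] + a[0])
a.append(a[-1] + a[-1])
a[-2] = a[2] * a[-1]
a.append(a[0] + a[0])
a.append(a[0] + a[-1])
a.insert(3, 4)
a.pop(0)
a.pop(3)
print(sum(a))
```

77

append a[0]+a[0] = 8+8 = 16 → [8, 1, 0, 16]
append a[-1]+a[-1] = 16+16 = 32 → [8, 1, 0, 16, 32]
a[-2] = a[2]*a[-1] = 0*32 = 0 → [8, 1, 0, 0, 32]
append a[0]+a[0] = 8+8 = 16 → [8, 1, 0, 0, 32, 16]
append a[0]+a[-1] = 8+16 = 24 → [8, 1, 0, 0, 32, 16, 24]
insert 4 at 3 → [8, 1, 0, 4, 0, 32, 16, 24]
pop(0) removes 8 → [1, 0, 4, 0, 32, 16, 24]
pop(3) removes 0 → [1, 0, 4, 32, 16, 24]
sum = 77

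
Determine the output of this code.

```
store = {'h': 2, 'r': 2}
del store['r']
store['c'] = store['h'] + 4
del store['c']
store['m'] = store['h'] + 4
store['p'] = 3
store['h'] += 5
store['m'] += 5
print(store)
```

{'h': 7, 'm': 11, 'p': 3}

del 'r' → {'h': 2}
store['c'] = store['h']+4 = 6 → {'h': 2, 'c': 6}
del 'c' → {'h': 2}
store['m'] = store['h']+4 = 6 → {'h': 2, 'm': 6}
store['p'] = 3 → {'h': 2, 'm': 6, 'p': 3}
store['h'] = 2+5 = 7 → {'h': 7, 'm': 6, 'p': 3}
store['m'] = 6+5 = 11 → {'h': 7, 'm': 11, 'p': 3}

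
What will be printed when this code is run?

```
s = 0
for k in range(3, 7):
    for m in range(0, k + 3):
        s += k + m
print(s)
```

k=3,m=0: s = 0+3 = 3
k=3,m=1: s = 3+4 = 7
k=3,m=2: s = 7+5 = 12
k=3,m=3: s = 12+6 = 18
k=3,m=4: s = 18+7 = 25
k=3,m=5: s = 25+8 = 33
k=4,m=0: s = 33+4 = 37
k=4,m=1: s = 37+5 = 42
k=4,m=2: s = 42+6 = 48
k=4,m=3: s = 48+7 = 55
k=4,m=4: s = 55+8 = 63
k=4,m=5: s = 63+9 = 72
k=4,m=6: s = 72+10 = 82
k=5,m=0: s = 82+5 = 87
k=5,m=1: s = 87+6 = 93
k=5,m=2: s = 93+7 = 100
k=5,m=3: s = 100+8 = 108
k=5,m=4: s = 108+9 = 117
k=5,m=5: s = 117+10 = 127
k=5,m=6: s = 127+11 = 138
k=5,m=7: s = 138+12 = 150
k=6,m=0: s = 150+6 = 156
k=6,m=1: s = 156+7 = 163
k=6,m=2: s = 163+8 = 171
k=6,m=3: s = 171+9 = 180
k=6,m=4: s = 180+10 = 190
k=6,m=5: s = 190+11 = 201
k=6,m=6: s = 201+12 = 213
k=6,m=7: s = 213+13 = 226
k=6,m=8: s = 226+14 = 240

240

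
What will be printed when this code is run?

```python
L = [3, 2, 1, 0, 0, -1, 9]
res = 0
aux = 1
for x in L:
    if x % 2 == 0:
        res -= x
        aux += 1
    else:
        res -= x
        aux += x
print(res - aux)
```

-30

x=3: not even, res = 0-3 = -3; aux=4
x=2: even, res = (-3)-2 = -5; aux=5
x=1: not even, res = (-5)-1 = -6; aux=6
x=0: even, res = (-6)-0 = -6; aux=7
x=0: even, res = (-6)-0 = -6; aux=8
x=-1: not even, res = (-6)-(-1) = -5; aux=7
x=9: not even, res = (-5)-9 = -14; aux=16
res-aux = (-14)-16 = -30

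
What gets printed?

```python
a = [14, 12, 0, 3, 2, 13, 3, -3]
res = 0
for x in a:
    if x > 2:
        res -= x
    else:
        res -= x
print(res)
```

-44

x=14: >2, res = 0-14 = -14
x=12: >2, res = (-14)-12 = -26
x=0: not >2, res = (-26)-0 = -26
x=3: >2, res = (-26)-3 = -29
x=2: not >2, res = (-29)-2 = -31
x=13: >2, res = (-31)-13 = -44
x=3: >2, res = (-44)-3 = -47
x=-3: not >2, res = (-47)-(-3) = -44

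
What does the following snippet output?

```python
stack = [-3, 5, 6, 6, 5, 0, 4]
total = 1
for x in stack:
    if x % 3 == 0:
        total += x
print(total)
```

10

x=-3: %3==0, total = 1+(-3) = -2
x=5: not %3==0
x=6: %3==0, total = (-2)+6 = 4
x=6: %3==0, total = 4+6 = 10
x=5: not %3==0
x=0: %3==0, total = 10+0 = 10
x=4: not %3==0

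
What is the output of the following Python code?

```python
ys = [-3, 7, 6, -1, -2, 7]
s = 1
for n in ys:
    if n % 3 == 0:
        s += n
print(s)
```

n=-3: %3==0, s = 1+(-3) = -2
n=7: not %3==0
n=6: %3==0, s = (-2)+6 = 4
n=-1: not %3==0
n=-2: not %3==0
n=7: not %3==0

4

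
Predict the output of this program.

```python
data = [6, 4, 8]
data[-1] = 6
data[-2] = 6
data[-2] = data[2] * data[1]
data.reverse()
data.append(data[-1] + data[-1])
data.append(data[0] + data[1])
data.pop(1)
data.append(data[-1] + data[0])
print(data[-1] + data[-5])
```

data[-1] = 6 → [6, 4, 6]
data[-2] = 6 → [6, 6, 6]
data[-2] = data[2]*data[1] = 6*6 = 36 → [6, 36, 6]
reverse → [6, 36, 6]
append data[-1]+data[-1] = 6+6 = 12 → [6, 36, 6, 12]
append data[0]+data[1] = 6+36 = 42 → [6, 36, 6, 12, 42]
pop(1) removes 36 → [6, 6, 12, 42]
append data[-1]+data[0] = 42+6 = 48 → [6, 6, 12, 42, 48]
data[-1]+data[-5] = 48+6 = 54

54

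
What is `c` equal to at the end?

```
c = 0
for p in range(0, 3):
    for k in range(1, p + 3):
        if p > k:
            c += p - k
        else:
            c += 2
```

p=0,k=1: not 0>1, c = 0+2 = 2
p=0,k=2: not 0>2, c = 2+2 = 4
p=1,k=1: not 1>1, c = 4+2 = 6
p=1,k=2: not 1>2, c = 6+2 = 8
p=1,k=3: not 1>3, c = 8+2 = 10
p=2,k=1: 2>1, c = 10+1 = 11
p=2,k=2: not 2>2, c = 11+2 = 13
p=2,k=3: not 2>3, c = 13+2 = 15
p=2,k=4: not 2>4, c = 15+2 = 17

17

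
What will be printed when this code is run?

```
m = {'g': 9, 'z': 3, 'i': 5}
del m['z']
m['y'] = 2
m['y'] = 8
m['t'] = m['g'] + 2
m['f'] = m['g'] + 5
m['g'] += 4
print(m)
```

{'g': 13, 'i': 5, 'y': 8, 't': 11, 'f': 14}

del 'z' → {'g': 9, 'i': 5}
m['y'] = 2 → {'g': 9, 'i': 5, 'y': 2}
m['y'] = 8 → {'g': 9, 'i': 5, 'y': 8}
m['t'] = m['g']+2 = 11 → {'g': 9, 'i': 5, 'y': 8, 't': 11}
m['f'] = m['g']+5 = 14 → {'g': 9, 'i': 5, 'y': 8, 't': 11, 'f': 14}
m['g'] = 9+4 = 13 → {'g': 13, 'i': 5, 'y': 8, 't': 11, 'f': 14}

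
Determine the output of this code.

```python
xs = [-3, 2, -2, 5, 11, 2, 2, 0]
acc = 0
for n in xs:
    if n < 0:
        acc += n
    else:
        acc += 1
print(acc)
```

n=-3: <0, acc = 0+(-3) = -3
n=2: not <0, acc = (-3)+1 = -2
n=-2: <0, acc = (-2)+(-2) = -4
n=5: not <0, acc = (-4)+1 = -3
n=11: not <0, acc = (-3)+1 = -2
n=2: not <0, acc = (-2)+1 = -1
n=2: not <0, acc = (-1)+1 = 0
n=0: not <0, acc = 0+1 = 1

1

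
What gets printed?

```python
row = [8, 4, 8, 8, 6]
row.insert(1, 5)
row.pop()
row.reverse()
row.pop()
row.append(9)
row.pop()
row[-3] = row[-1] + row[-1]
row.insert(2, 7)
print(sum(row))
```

insert 5 at 1 → [8, 5, 4, 8, 8, 6]
pop() removes 6 → [8, 5, 4, 8, 8]
reverse → [8, 8, 4, 5, 8]
pop() removes 8 → [8, 8, 4, 5]
append 9 → [8, 8, 4, 5, 9]
pop() removes 9 → [8, 8, 4, 5]
row[-3] = row[-1]+row[-1] = 5+5 = 10 → [8, 10, 4, 5]
insert 7 at 2 → [8, 10, 7, 4, 5]
sum = 34

34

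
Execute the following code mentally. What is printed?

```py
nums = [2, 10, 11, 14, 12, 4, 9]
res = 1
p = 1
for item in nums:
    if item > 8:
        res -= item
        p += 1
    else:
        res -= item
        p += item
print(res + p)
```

-49

item=2: not >8, res = 1-2 = -1; p=3
item=10: >8, res = (-1)-10 = -11; p=4
item=11: >8, res = (-11)-11 = -22; p=5
item=14: >8, res = (-22)-14 = -36; p=6
item=12: >8, res = (-36)-12 = -48; p=7
item=4: not >8, res = (-48)-4 = -52; p=11
item=9: >8, res = (-52)-9 = -61; p=12
res+p = (-61)+12 = -49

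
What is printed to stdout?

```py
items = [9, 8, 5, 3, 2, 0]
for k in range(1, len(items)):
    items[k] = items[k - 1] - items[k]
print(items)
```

k=1: items[1] = 9-8 = 1 → [9, 1, 5, 3, 2, 0]
k=2: items[2] = 1-5 = -4 → [9, 1, -4, 3, 2, 0]
k=3: items[3] = (-4)-3 = -7 → [9, 1, -4, -7, 2, 0]
k=4: items[4] = (-7)-2 = -9 → [9, 1, -4, -7, -9, 0]
k=5: items[5] = (-9)-0 = -9 → [9, 1, -4, -7, -9, -9]

[9, 1, -4, -7, -9, -9]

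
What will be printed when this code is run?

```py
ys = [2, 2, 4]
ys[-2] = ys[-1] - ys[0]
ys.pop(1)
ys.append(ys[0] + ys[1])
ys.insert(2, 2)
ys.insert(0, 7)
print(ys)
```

ys[-2] = ys[-1]-ys[0] = 4-2 = 2 → [2, 2, 4]
pop(1) removes 2 → [2, 4]
append ys[0]+ys[1] = 2+4 = 6 → [2, 4, 6]
insert 2 at 2 → [2, 4, 2, 6]
insert 7 at 0 → [7, 2, 4, 2, 6]

[7, 2, 4, 2, 6]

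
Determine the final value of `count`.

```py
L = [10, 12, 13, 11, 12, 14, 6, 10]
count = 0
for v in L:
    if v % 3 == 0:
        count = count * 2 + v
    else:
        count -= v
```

-136

v=10: not %3==0, count = 0-10 = -10
v=12: %3==0, count = (-10)*2+12 = -8
v=13: not %3==0, count = (-8)-13 = -21
v=11: not %3==0, count = (-21)-11 = -32
v=12: %3==0, count = (-32)*2+12 = -52
v=14: not %3==0, count = (-52)-14 = -66
v=6: %3==0, count = (-66)*2+6 = -126
v=10: not %3==0, count = (-126)-10 = -136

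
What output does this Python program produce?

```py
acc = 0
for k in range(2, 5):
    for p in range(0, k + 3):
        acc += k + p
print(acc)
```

k=2,p=0: acc = 0+2 = 2
k=2,p=1: acc = 2+3 = 5
k=2,p=2: acc = 5+4 = 9
k=2,p=3: acc = 9+5 = 14
k=2,p=4: acc = 14+6 = 20
k=3,p=0: acc = 20+3 = 23
k=3,p=1: acc = 23+4 = 27
k=3,p=2: acc = 27+5 = 32
k=3,p=3: acc = 32+6 = 38
k=3,p=4: acc = 38+7 = 45
k=3,p=5: acc = 45+8 = 53
k=4,p=0: acc = 53+4 = 57
k=4,p=1: acc = 57+5 = 62
k=4,p=2: acc = 62+6 = 68
k=4,p=3: acc = 68+7 = 75
k=4,p=4: acc = 75+8 = 83
k=4,p=5: acc = 83+9 = 92
k=4,p=6: acc = 92+10 = 102

102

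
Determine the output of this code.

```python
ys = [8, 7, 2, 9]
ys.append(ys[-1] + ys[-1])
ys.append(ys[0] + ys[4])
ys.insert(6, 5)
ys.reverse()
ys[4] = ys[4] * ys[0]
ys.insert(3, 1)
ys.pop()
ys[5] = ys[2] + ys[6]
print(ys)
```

[5, 26, 18, 1, 9, 25, 7]

append ys[-1]+ys[-1] = 9+9 = 18 → [8, 7, 2, 9, 18]
append ys[0]+ys[4] = 8+18 = 26 → [8, 7, 2, 9, 18, 26]
insert 5 at 6 → [8, 7, 2, 9, 18, 26, 5]
reverse → [5, 26, 18, 9, 2, 7, 8]
ys[4] = ys[4]*ys[0] = 2*5 = 10 → [5, 26, 18, 9, 10, 7, 8]
insert 1 at 3 → [5, 26, 18, 1, 9, 10, 7, 8]
pop() removes 8 → [5, 26, 18, 1, 9, 10, 7]
ys[5] = ys[2]+ys[6] = 18+7 = 25 → [5, 26, 18, 1, 9, 25, 7]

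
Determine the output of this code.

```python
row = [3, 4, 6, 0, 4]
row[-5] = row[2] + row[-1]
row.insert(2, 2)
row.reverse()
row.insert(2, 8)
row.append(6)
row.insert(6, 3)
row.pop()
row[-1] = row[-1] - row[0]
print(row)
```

[4, 0, 8, 6, 2, 4, 3, 6]

row[-5] = row[2]+row[-1] = 6+4 = 10 → [10, 4, 6, 0, 4]
insert 2 at 2 → [10, 4, 2, 6, 0, 4]
reverse → [4, 0, 6, 2, 4, 10]
insert 8 at 2 → [4, 0, 8, 6, 2, 4, 10]
append 6 → [4, 0, 8, 6, 2, 4, 10, 6]
insert 3 at 6 → [4, 0, 8, 6, 2, 4, 3, 10, 6]
pop() removes 6 → [4, 0, 8, 6, 2, 4, 3, 10]
row[-1] = row[-1]-row[0] = 10-4 = 6 → [4, 0, 8, 6, 2, 4, 3, 6]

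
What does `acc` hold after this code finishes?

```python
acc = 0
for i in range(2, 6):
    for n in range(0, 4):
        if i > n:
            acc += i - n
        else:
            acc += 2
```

39

i=2,n=0: 2>0, acc = 0+2 = 2
i=2,n=1: 2>1, acc = 2+1 = 3
i=2,n=2: not 2>2, acc = 3+2 = 5
i=2,n=3: not 2>3, acc = 5+2 = 7
i=3,n=0: 3>0, acc = 7+3 = 10
i=3,n=1: 3>1, acc = 10+2 = 12
i=3,n=2: 3>2, acc = 12+1 = 13
i=3,n=3: not 3>3, acc = 13+2 = 15
i=4,n=0: 4>0, acc = 15+4 = 19
i=4,n=1: 4>1, acc = 19+3 = 22
i=4,n=2: 4>2, acc = 22+2 = 24
i=4,n=3: 4>3, acc = 24+1 = 25
i=5,n=0: 5>0, acc = 25+5 = 30
i=5,n=1: 5>1, acc = 30+4 = 34
i=5,n=2: 5>2, acc = 34+3 = 37
i=5,n=3: 5>3, acc = 37+2 = 39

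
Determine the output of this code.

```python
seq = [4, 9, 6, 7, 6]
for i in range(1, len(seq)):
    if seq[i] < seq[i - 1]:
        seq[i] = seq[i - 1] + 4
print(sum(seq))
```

64

i=1: 9>=4, unchanged → [4, 9, 6, 7, 6]
i=2: 6<9, seq[2] = 9+4 = 13 → [4, 9, 13, 7, 6]
i=3: 7<13, seq[3] = 13+4 = 17 → [4, 9, 13, 17, 6]
i=4: 6<17, seq[4] = 17+4 = 21 → [4, 9, 13, 17, 21]
sum = 64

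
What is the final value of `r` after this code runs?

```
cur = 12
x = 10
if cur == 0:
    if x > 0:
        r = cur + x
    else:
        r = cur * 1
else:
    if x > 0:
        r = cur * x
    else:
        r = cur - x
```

120

cur=12, x=10
cur == 0 is False; x > 0 is True
→ r = cur * x = 120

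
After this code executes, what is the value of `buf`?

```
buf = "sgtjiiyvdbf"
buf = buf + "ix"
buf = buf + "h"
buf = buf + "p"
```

+ 'ix' → 'sgtjiiyvdbfix'
+ 'h' → 'sgtjiiyvdbfixh'
+ 'p' → 'sgtjiiyvdbfixhp'

'sgtjiiyvdbfixhp'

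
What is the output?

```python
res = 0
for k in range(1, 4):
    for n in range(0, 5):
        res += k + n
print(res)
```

k=1,n=0: res = 0+1 = 1
k=1,n=1: res = 1+2 = 3
k=1,n=2: res = 3+3 = 6
k=1,n=3: res = 6+4 = 10
k=1,n=4: res = 10+5 = 15
k=2,n=0: res = 15+2 = 17
k=2,n=1: res = 17+3 = 20
k=2,n=2: res = 20+4 = 24
k=2,n=3: res = 24+5 = 29
k=2,n=4: res = 29+6 = 35
k=3,n=0: res = 35+3 = 38
k=3,n=1: res = 38+4 = 42
k=3,n=2: res = 42+5 = 47
k=3,n=3: res = 47+6 = 53
k=3,n=4: res = 53+7 = 60

60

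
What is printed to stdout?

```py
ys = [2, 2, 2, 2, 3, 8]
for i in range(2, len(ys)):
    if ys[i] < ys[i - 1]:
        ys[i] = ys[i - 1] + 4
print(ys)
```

i=2: 2>=2, unchanged → [2, 2, 2, 2, 3, 8]
i=3: 2>=2, unchanged → [2, 2, 2, 2, 3, 8]
i=4: 3>=2, unchanged → [2, 2, 2, 2, 3, 8]
i=5: 8>=3, unchanged → [2, 2, 2, 2, 3, 8]

[2, 2, 2, 2, 3, 8]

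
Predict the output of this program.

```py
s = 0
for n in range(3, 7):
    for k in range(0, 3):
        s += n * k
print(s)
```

n=3,k=0: s = 0+0 = 0
n=3,k=1: s = 0+3 = 3
n=3,k=2: s = 3+6 = 9
n=4,k=0: s = 9+0 = 9
n=4,k=1: s = 9+4 = 13
n=4,k=2: s = 13+8 = 21
n=5,k=0: s = 21+0 = 21
n=5,k=1: s = 21+5 = 26
n=5,k=2: s = 26+10 = 36
n=6,k=0: s = 36+0 = 36
n=6,k=1: s = 36+6 = 42
n=6,k=2: s = 42+12 = 54

54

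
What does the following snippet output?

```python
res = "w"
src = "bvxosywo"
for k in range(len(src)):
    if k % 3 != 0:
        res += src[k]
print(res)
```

k=0: skip
k=1: add 'v' → 'wv'
k=2: add 'x' → 'wvx'
k=3: skip
k=4: add 's' → 'wvxs'
k=5: add 'y' → 'wvxsy'
k=6: skip
k=7: add 'o' → 'wvxsyo'

wvxsyo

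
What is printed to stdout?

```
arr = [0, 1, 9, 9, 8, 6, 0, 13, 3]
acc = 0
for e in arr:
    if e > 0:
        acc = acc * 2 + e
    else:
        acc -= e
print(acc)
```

613

e=0: not >0, acc = 0-0 = 0
e=1: >0, acc = 0*2+1 = 1
e=9: >0, acc = 1*2+9 = 11
e=9: >0, acc = 11*2+9 = 31
e=8: >0, acc = 31*2+8 = 70
e=6: >0, acc = 70*2+6 = 146
e=0: not >0, acc = 146-0 = 146
e=13: >0, acc = 146*2+13 = 305
e=3: >0, acc = 305*2+3 = 613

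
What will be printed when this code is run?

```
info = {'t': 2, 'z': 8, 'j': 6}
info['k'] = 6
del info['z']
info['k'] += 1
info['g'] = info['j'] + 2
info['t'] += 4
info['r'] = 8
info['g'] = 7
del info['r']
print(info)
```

{'t': 6, 'j': 6, 'k': 7, 'g': 7}

info['k'] = 6 → {'t': 2, 'z': 8, 'j': 6, 'k': 6}
del 'z' → {'t': 2, 'j': 6, 'k': 6}
info['k'] = 6+1 = 7 → {'t': 2, 'j': 6, 'k': 7}
info['g'] = info['j']+2 = 8 → {'t': 2, 'j': 6, 'k': 7, 'g': 8}
info['t'] = 2+4 = 6 → {'t': 6, 'j': 6, 'k': 7, 'g': 8}
info['r'] = 8 → {'t': 6, 'j': 6, 'k': 7, 'g': 8, 'r': 8}
info['g'] = 7 → {'t': 6, 'j': 6, 'k': 7, 'g': 7, 'r': 8}
del 'r' → {'t': 6, 'j': 6, 'k': 7, 'g': 7}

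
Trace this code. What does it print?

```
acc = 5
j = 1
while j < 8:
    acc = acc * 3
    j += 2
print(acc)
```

405

j=1: acc = 5*3 = 15
j=3: acc = 15*3 = 45
j=5: acc = 45*3 = 135
j=7: acc = 135*3 = 405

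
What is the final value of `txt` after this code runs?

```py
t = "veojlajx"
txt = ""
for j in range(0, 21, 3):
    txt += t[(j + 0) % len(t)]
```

'vjjelxo'

j=0: add t[0]='v' → 'v'
j=3: add t[3]='j' → 'vj'
j=6: add t[6]='j' → 'vjj'
j=9: add t[1]='e' → 'vjje'
j=12: add t[4]='l' → 'vjjel'
j=15: add t[7]='x' → 'vjjelx'
j=18: add t[2]='o' → 'vjjelxo'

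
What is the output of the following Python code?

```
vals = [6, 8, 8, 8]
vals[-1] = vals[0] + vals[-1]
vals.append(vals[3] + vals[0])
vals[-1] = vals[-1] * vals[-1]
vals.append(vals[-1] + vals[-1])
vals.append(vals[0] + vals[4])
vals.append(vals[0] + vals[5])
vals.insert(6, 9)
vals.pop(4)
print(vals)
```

vals[-1] = vals[0]+vals[-1] = 6+8 = 14 → [6, 8, 8, 14]
append vals[3]+vals[0] = 14+6 = 20 → [6, 8, 8, 14, 20]
vals[-1] = vals[-1]*vals[-1] = 20*20 = 400 → [6, 8, 8, 14, 400]
append vals[-1]+vals[-1] = 400+400 = 800 → [6, 8, 8, 14, 400, 800]
append vals[0]+vals[4] = 6+400 = 406 → [6, 8, 8, 14, 400, 800, 406]
append vals[0]+vals[5] = 6+800 = 806 → [6, 8, 8, 14, 400, 800, 406, 806]
insert 9 at 6 → [6, 8, 8, 14, 400, 800, 9, 406, 806]
pop(4) removes 400 → [6, 8, 8, 14, 800, 9, 406, 806]

[6, 8, 8, 14, 800, 9, 406, 806]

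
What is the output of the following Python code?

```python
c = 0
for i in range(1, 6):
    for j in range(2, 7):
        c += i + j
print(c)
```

175

i=1,j=2: c = 0+3 = 3
i=1,j=3: c = 3+4 = 7
i=1,j=4: c = 7+5 = 12
i=1,j=5: c = 12+6 = 18
i=1,j=6: c = 18+7 = 25
i=2,j=2: c = 25+4 = 29
i=2,j=3: c = 29+5 = 34
i=2,j=4: c = 34+6 = 40
i=2,j=5: c = 40+7 = 47
i=2,j=6: c = 47+8 = 55
i=3,j=2: c = 55+5 = 60
i=3,j=3: c = 60+6 = 66
i=3,j=4: c = 66+7 = 73
i=3,j=5: c = 73+8 = 81
i=3,j=6: c = 81+9 = 90
i=4,j=2: c = 90+6 = 96
i=4,j=3: c = 96+7 = 103
i=4,j=4: c = 103+8 = 111
i=4,j=5: c = 111+9 = 120
i=4,j=6: c = 120+10 = 130
i=5,j=2: c = 130+7 = 137
i=5,j=3: c = 137+8 = 145
i=5,j=4: c = 145+9 = 154
i=5,j=5: c = 154+10 = 164
i=5,j=6: c = 164+11 = 175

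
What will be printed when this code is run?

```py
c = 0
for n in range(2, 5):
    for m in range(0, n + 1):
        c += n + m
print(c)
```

n=2,m=0: c = 0+2 = 2
n=2,m=1: c = 2+3 = 5
n=2,m=2: c = 5+4 = 9
n=3,m=0: c = 9+3 = 12
n=3,m=1: c = 12+4 = 16
n=3,m=2: c = 16+5 = 21
n=3,m=3: c = 21+6 = 27
n=4,m=0: c = 27+4 = 31
n=4,m=1: c = 31+5 = 36
n=4,m=2: c = 36+6 = 42
n=4,m=3: c = 42+7 = 49
n=4,m=4: c = 49+8 = 57

57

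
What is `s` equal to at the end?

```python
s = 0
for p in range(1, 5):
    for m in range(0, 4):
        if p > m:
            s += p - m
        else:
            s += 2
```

32

p=1,m=0: 1>0, s = 0+1 = 1
p=1,m=1: not 1>1, s = 1+2 = 3
p=1,m=2: not 1>2, s = 3+2 = 5
p=1,m=3: not 1>3, s = 5+2 = 7
p=2,m=0: 2>0, s = 7+2 = 9
p=2,m=1: 2>1, s = 9+1 = 10
p=2,m=2: not 2>2, s = 10+2 = 12
p=2,m=3: not 2>3, s = 12+2 = 14
p=3,m=0: 3>0, s = 14+3 = 17
p=3,m=1: 3>1, s = 17+2 = 19
p=3,m=2: 3>2, s = 19+1 = 20
p=3,m=3: not 3>3, s = 20+2 = 22
p=4,m=0: 4>0, s = 22+4 = 26
p=4,m=1: 4>1, s = 26+3 = 29
p=4,m=2: 4>2, s = 29+2 = 31
p=4,m=3: 4>3, s = 31+1 = 32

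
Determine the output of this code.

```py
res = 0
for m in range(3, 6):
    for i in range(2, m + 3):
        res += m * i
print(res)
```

257

m=3,i=2: res = 0+6 = 6
m=3,i=3: res = 6+9 = 15
m=3,i=4: res = 15+12 = 27
m=3,i=5: res = 27+15 = 42
m=4,i=2: res = 42+8 = 50
m=4,i=3: res = 50+12 = 62
m=4,i=4: res = 62+16 = 78
m=4,i=5: res = 78+20 = 98
m=4,i=6: res = 98+24 = 122
m=5,i=2: res = 122+10 = 132
m=5,i=3: res = 132+15 = 147
m=5,i=4: res = 147+20 = 167
m=5,i=5: res = 167+25 = 192
m=5,i=6: res = 192+30 = 222
m=5,i=7: res = 222+35 = 257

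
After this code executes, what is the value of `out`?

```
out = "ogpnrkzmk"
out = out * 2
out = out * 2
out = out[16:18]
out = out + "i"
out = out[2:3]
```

'i'

repeat ×2 → 'ogpnrkzmkogpnrkzmk'
repeat ×2 → 'ogpnrkzmkogpnrkzmkogpnrkzmkogpnrkzmk'
slice [16:18] → 'mk'
+ 'i' → 'mki'
slice [2:3] → 'i'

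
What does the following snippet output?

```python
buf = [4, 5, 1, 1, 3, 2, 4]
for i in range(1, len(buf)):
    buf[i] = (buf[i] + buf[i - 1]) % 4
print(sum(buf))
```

i=1: buf[1] = (5+4)%4 = 1 → [4, 1, 1, 1, 3, 2, 4]
i=2: buf[2] = (1+1)%4 = 2 → [4, 1, 2, 1, 3, 2, 4]
i=3: buf[3] = (1+2)%4 = 3 → [4, 1, 2, 3, 3, 2, 4]
i=4: buf[4] = (3+3)%4 = 2 → [4, 1, 2, 3, 2, 2, 4]
i=5: buf[5] = (2+2)%4 = 0 → [4, 1, 2, 3, 2, 0, 4]
i=6: buf[6] = (4+0)%4 = 0 → [4, 1, 2, 3, 2, 0, 0]
sum = 12

12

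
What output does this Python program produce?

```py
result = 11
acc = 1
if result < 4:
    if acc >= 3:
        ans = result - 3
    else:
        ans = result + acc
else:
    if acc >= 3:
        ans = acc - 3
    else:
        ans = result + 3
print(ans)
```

result=11, acc=1
result < 4 is False; acc >= 3 is False
→ ans = result + 3 = 14

14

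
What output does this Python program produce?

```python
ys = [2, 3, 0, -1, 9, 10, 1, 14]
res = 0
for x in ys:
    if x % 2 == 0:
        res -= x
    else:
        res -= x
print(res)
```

-38

x=2: even, res = 0-2 = -2
x=3: not even, res = (-2)-3 = -5
x=0: even, res = (-5)-0 = -5
x=-1: not even, res = (-5)-(-1) = -4
x=9: not even, res = (-4)-9 = -13
x=10: even, res = (-13)-10 = -23
x=1: not even, res = (-23)-1 = -24
x=14: even, res = (-24)-14 = -38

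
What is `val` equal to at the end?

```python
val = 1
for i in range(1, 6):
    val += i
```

i=1: val = 1+1 = 2
i=2: val = 2+2 = 4
i=3: val = 4+3 = 7
i=4: val = 7+4 = 11
i=5: val = 11+5 = 16

16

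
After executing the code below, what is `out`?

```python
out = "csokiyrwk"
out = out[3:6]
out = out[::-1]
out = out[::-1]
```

slice [3:6] → 'kiy'
reverse → 'yik'
reverse → 'kiy'

'kiy'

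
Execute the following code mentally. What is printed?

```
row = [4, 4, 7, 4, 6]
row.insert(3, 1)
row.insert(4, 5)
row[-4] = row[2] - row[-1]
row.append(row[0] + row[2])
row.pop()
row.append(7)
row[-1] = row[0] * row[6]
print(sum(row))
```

55

insert 1 at 3 → [4, 4, 7, 1, 4, 6]
insert 5 at 4 → [4, 4, 7, 1, 5, 4, 6]
row[-4] = row[2]-row[-1] = 7-6 = 1 → [4, 4, 7, 1, 5, 4, 6]
append row[0]+row[2] = 4+7 = 11 → [4, 4, 7, 1, 5, 4, 6, 11]
pop() removes 11 → [4, 4, 7, 1, 5, 4, 6]
append 7 → [4, 4, 7, 1, 5, 4, 6, 7]
row[-1] = row[0]*row[6] = 4*6 = 24 → [4, 4, 7, 1, 5, 4, 6, 24]
sum = 55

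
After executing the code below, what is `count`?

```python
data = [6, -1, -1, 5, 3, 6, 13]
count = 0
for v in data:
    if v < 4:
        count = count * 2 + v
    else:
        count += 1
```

9

v=6: not <4, count = 0+1 = 1
v=-1: <4, count = 1*2+(-1) = 1
v=-1: <4, count = 1*2+(-1) = 1
v=5: not <4, count = 1+1 = 2
v=3: <4, count = 2*2+3 = 7
v=6: not <4, count = 7+1 = 8
v=13: not <4, count = 8+1 = 9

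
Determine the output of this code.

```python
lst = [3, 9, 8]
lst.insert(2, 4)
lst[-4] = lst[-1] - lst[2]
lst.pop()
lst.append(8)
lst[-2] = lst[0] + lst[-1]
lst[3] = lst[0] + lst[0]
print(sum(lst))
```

33

insert 4 at 2 → [3, 9, 4, 8]
lst[-4] = lst[-1]-lst[2] = 8-4 = 4 → [4, 9, 4, 8]
pop() removes 8 → [4, 9, 4]
append 8 → [4, 9, 4, 8]
lst[-2] = lst[0]+lst[-1] = 4+8 = 12 → [4, 9, 12, 8]
lst[3] = lst[0]+lst[0] = 4+4 = 8 → [4, 9, 12, 8]
sum = 33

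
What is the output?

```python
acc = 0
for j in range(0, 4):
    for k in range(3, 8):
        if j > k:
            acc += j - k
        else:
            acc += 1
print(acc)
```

j=0,k=3: not 0>3, acc = 0+1 = 1
j=0,k=4: not 0>4, acc = 1+1 = 2
j=0,k=5: not 0>5, acc = 2+1 = 3
j=0,k=6: not 0>6, acc = 3+1 = 4
j=0,k=7: not 0>7, acc = 4+1 = 5
j=1,k=3: not 1>3, acc = 5+1 = 6
j=1,k=4: not 1>4, acc = 6+1 = 7
j=1,k=5: not 1>5, acc = 7+1 = 8
j=1,k=6: not 1>6, acc = 8+1 = 9
j=1,k=7: not 1>7, acc = 9+1 = 10
j=2,k=3: not 2>3, acc = 10+1 = 11
j=2,k=4: not 2>4, acc = 11+1 = 12
j=2,k=5: not 2>5, acc = 12+1 = 13
j=2,k=6: not 2>6, acc = 13+1 = 14
j=2,k=7: not 2>7, acc = 14+1 = 15
j=3,k=3: not 3>3, acc = 15+1 = 16
j=3,k=4: not 3>4, acc = 16+1 = 17
j=3,k=5: not 3>5, acc = 17+1 = 18
j=3,k=6: not 3>6, acc = 18+1 = 19
j=3,k=7: not 3>7, acc = 19+1 = 20

20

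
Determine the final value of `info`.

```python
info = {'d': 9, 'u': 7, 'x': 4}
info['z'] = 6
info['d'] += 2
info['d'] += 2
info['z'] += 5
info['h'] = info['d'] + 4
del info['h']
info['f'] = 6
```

info['z'] = 6 → {'d': 9, 'u': 7, 'x': 4, 'z': 6}
info['d'] = 9+2 = 11 → {'d': 11, 'u': 7, 'x': 4, 'z': 6}
info['d'] = 11+2 = 13 → {'d': 13, 'u': 7, 'x': 4, 'z': 6}
info['z'] = 6+5 = 11 → {'d': 13, 'u': 7, 'x': 4, 'z': 11}
info['h'] = info['d']+4 = 17 → {'d': 13, 'u': 7, 'x': 4, 'z': 11, 'h': 17}
del 'h' → {'d': 13, 'u': 7, 'x': 4, 'z': 11}
info['f'] = 6 → {'d': 13, 'u': 7, 'x': 4, 'z': 11, 'f': 6}

{'d': 13, 'u': 7, 'x': 4, 'z': 11, 'f': 6}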